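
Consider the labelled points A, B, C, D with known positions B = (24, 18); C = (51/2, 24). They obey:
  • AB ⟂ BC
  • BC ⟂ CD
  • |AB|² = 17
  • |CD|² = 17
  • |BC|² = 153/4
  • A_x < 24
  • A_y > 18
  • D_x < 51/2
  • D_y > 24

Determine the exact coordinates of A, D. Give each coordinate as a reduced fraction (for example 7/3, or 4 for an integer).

A = (20, 19)
D = (43/2, 25)

1. A_x = 20  [[AB ⟂ BC ⇒ -3/2x-6y+144=0] ∩ [|A−(24, 18)|²=17]]
2. A_y = 19  [[AB ⟂ BC ⇒ -3/2x-6y+144=0] ∩ [|A−(24, 18)|²=17]]
   so A = (20, 19)
3. D_x = 43/2  [[BC ⟂ CD ⇒ 3/2x+6y-729/4=0] ∩ [|D−(51/2, 24)|²=17]]
4. D_y = 25  [[BC ⟂ CD ⇒ 3/2x+6y-729/4=0] ∩ [|D−(51/2, 24)|²=17]]
   so D = (43/2, 25)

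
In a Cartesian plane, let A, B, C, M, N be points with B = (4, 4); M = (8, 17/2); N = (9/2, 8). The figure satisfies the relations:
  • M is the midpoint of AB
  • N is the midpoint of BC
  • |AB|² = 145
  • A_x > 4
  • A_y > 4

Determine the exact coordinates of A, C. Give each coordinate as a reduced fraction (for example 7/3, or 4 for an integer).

A = (12, 13)
C = (5, 12)

1. A_x = 12  [A = 2·M−B = 2·(8, 17/2)−(4, 4)]
2. A_y = 13  [A = 2·M−B = 2·(8, 17/2)−(4, 4)]
   so A = (12, 13)
3. C_x = 5  [C = 2·N−B = 2·(9/2, 8)−(4, 4)]
4. C_y = 12  [C = 2·N−B = 2·(9/2, 8)−(4, 4)]
   so C = (5, 12)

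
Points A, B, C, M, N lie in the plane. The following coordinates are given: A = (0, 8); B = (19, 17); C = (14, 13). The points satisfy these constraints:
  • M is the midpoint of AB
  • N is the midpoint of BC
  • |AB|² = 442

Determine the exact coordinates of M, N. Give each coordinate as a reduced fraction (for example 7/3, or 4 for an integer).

1. M_x = 19/2  [2·M = A+B = (0, 8)+(19, 17)]
2. M_y = 25/2  [2·M = A+B = (0, 8)+(19, 17)]
   so M = (19/2, 25/2)
3. N_x = 33/2  [2·N = B+C = (19, 17)+(14, 13)]
4. N_y = 15  [2·N = B+C = (19, 17)+(14, 13)]
   so N = (33/2, 15)

M = (19/2, 25/2)
N = (33/2, 15)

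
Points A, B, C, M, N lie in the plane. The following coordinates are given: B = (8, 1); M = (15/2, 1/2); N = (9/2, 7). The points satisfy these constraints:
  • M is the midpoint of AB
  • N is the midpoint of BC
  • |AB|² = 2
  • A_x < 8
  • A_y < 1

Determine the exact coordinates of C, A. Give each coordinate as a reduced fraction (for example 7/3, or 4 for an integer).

1. A_x = 7  [A = 2·M−B = 2·(15/2, 1/2)−(8, 1)]
2. A_y = 0  [A = 2·M−B = 2·(15/2, 1/2)−(8, 1)]
   so A = (7, 0)
3. C_x = 1  [C = 2·N−B = 2·(9/2, 7)−(8, 1)]
4. C_y = 13  [C = 2·N−B = 2·(9/2, 7)−(8, 1)]
   so C = (1, 13)

C = (1, 13)
A = (7, 0)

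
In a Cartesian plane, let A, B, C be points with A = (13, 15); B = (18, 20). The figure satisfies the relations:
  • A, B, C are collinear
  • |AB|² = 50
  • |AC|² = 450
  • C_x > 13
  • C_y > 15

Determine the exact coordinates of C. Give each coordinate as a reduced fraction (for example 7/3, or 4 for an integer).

C = (28, 30)

1. C_x = 28  [[A, B, C are collinear ⇒ -5x+5y-10=0] ∩ [|C−(13, 15)|²=450]]
2. C_y = 30  [[A, B, C are collinear ⇒ -5x+5y-10=0] ∩ [|C−(13, 15)|²=450]]
   so C = (28, 30)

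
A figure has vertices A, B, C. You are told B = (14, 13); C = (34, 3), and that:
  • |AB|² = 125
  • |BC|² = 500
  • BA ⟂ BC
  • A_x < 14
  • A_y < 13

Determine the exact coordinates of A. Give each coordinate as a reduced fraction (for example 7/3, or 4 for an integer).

A = (9, 3)

1. A_x = 9  [[BA ⟂ BC ⇒ 20x-10y-150=0] ∩ [|A−(14, 13)|²=125]]
2. A_y = 3  [[BA ⟂ BC ⇒ 20x-10y-150=0] ∩ [|A−(14, 13)|²=125]]
   so A = (9, 3)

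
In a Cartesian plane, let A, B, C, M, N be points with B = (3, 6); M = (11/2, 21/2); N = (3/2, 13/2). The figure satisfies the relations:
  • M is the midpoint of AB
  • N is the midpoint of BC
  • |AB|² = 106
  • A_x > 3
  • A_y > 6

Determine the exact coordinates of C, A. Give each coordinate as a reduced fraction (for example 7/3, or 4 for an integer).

1. A_x = 8  [A = 2·M−B = 2·(11/2, 21/2)−(3, 6)]
2. A_y = 15  [A = 2·M−B = 2·(11/2, 21/2)−(3, 6)]
   so A = (8, 15)
3. C_x = 0  [C = 2·N−B = 2·(3/2, 13/2)−(3, 6)]
4. C_y = 7  [C = 2·N−B = 2·(3/2, 13/2)−(3, 6)]
   so C = (0, 7)

C = (0, 7)
A = (8, 15)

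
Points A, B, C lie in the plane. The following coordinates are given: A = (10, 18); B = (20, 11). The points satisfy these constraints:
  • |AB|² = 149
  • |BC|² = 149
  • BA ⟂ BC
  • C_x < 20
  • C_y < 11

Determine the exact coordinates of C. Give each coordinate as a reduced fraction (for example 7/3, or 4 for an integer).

C = (13, 1)

1. C_x = 13  [[BA ⟂ BC ⇒ -10x+7y+123=0] ∩ [|C−(20, 11)|²=149]]
2. C_y = 1  [[BA ⟂ BC ⇒ -10x+7y+123=0] ∩ [|C−(20, 11)|²=149]]
   so C = (13, 1)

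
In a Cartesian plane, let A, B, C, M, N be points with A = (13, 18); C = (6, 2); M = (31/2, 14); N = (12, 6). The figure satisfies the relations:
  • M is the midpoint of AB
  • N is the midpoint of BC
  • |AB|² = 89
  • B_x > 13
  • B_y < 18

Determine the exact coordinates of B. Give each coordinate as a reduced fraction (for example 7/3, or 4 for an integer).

B = (18, 10)

1. B_x = 18  [B = 2·M−A = 2·(31/2, 14)−(13, 18)]
2. B_y = 10  [B = 2·M−A = 2·(31/2, 14)−(13, 18)]
   so B = (18, 10)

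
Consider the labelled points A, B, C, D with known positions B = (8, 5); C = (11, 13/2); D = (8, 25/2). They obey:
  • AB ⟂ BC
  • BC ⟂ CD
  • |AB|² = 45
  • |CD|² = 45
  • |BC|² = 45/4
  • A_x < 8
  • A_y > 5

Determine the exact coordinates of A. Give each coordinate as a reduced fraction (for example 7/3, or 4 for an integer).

A = (5, 11)

1. A_x = 5  [[AB ⟂ BC ⇒ -3x-3/2y+63/2=0] ∩ [|A−(8, 5)|²=45]]
2. A_y = 11  [[AB ⟂ BC ⇒ -3x-3/2y+63/2=0] ∩ [|A−(8, 5)|²=45]]
   so A = (5, 11)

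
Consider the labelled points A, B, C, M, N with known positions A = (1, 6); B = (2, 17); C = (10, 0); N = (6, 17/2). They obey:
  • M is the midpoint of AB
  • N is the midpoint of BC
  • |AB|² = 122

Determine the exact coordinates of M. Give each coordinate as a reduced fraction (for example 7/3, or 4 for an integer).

M = (3/2, 23/2)

1. M_x = 3/2  [2·M = A+B = (1, 6)+(2, 17)]
2. M_y = 23/2  [2·M = A+B = (1, 6)+(2, 17)]
   so M = (3/2, 23/2)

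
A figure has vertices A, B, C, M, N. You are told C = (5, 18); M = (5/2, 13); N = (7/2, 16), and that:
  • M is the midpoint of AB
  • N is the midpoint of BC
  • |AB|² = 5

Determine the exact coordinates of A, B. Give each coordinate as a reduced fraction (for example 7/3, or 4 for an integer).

A = (3, 12)
B = (2, 14)

1. B_x = 2  [B = 2·N−C = 2·(7/2, 16)−(5, 18)]
2. B_y = 14  [B = 2·N−C = 2·(7/2, 16)−(5, 18)]
   so B = (2, 14)
3. A_x = 3  [A = 2·M−B = 2·(5/2, 13)−(2, 14)]
4. A_y = 12  [A = 2·M−B = 2·(5/2, 13)−(2, 14)]
   so A = (3, 12)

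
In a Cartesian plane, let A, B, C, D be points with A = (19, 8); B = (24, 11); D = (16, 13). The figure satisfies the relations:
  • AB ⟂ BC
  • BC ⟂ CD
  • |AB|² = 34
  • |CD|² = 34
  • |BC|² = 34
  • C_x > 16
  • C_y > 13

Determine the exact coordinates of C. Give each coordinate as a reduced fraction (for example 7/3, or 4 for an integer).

1. C_x = 21  [[AB ⟂ BC ⇒ 5x+3y-153=0] ∩ [|C−(16, 13)|²=34]]
2. C_y = 16  [[AB ⟂ BC ⇒ 5x+3y-153=0] ∩ [|C−(16, 13)|²=34]]
   so C = (21, 16)

C = (21, 16)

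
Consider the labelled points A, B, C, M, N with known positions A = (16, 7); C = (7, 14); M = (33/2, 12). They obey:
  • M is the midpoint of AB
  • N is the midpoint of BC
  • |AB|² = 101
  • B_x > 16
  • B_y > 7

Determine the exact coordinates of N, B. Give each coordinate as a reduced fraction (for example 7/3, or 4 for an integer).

1. B_x = 17  [B = 2·M−A = 2·(33/2, 12)−(16, 7)]
2. B_y = 17  [B = 2·M−A = 2·(33/2, 12)−(16, 7)]
   so B = (17, 17)
3. N_x = 12  [2·N = B+C = (17, 17)+(7, 14)]
4. N_y = 31/2  [2·N = B+C = (17, 17)+(7, 14)]
   so N = (12, 31/2)

N = (12, 31/2)
B = (17, 17)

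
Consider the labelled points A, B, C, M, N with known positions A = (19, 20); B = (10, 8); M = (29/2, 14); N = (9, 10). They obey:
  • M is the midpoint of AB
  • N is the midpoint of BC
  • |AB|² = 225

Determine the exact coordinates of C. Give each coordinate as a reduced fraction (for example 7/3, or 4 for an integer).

1. C_x = 8  [C = 2·N−B = 2·(9, 10)−(10, 8)]
2. C_y = 12  [C = 2·N−B = 2·(9, 10)−(10, 8)]
   so C = (8, 12)

C = (8, 12)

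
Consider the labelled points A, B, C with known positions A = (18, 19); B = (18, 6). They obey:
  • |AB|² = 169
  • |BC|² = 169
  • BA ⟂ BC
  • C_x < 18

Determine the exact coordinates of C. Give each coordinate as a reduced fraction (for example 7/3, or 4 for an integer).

C = (5, 6)

1. C_x = 5  [[BA ⟂ BC ⇒ 13y-78=0] ∩ [|C−(18, 6)|²=169]]
2. C_y = 6  [[BA ⟂ BC ⇒ 13y-78=0] ∩ [|C−(18, 6)|²=169]]
   so C = (5, 6)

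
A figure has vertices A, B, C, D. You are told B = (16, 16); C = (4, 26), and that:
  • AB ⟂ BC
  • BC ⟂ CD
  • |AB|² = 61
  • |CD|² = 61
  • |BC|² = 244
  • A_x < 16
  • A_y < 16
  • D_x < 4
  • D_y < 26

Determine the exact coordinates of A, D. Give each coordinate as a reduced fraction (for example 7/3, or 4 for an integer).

A = (11, 10)
D = (-1, 20)

1. A_x = 11  [[AB ⟂ BC ⇒ 12x-10y-32=0] ∩ [|A−(16, 16)|²=61]]
2. A_y = 10  [[AB ⟂ BC ⇒ 12x-10y-32=0] ∩ [|A−(16, 16)|²=61]]
   so A = (11, 10)
3. D_x = -1  [[BC ⟂ CD ⇒ -12x+10y-212=0] ∩ [|D−(4, 26)|²=61]]
4. D_y = 20  [[BC ⟂ CD ⇒ -12x+10y-212=0] ∩ [|D−(4, 26)|²=61]]
   so D = (-1, 20)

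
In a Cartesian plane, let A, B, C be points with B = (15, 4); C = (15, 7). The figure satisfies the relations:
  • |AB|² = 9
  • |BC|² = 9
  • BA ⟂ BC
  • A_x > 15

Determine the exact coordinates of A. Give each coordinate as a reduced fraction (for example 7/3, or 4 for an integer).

A = (18, 4)

1. A_x = 18  [[BA ⟂ BC ⇒ 3y-12=0] ∩ [|A−(15, 4)|²=9]]
2. A_y = 4  [[BA ⟂ BC ⇒ 3y-12=0] ∩ [|A−(15, 4)|²=9]]
   so A = (18, 4)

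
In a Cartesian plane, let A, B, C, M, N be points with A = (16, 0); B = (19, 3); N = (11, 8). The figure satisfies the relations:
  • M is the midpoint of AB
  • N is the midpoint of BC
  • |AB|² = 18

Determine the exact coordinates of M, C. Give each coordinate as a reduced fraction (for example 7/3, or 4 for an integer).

1. M_x = 35/2  [2·M = A+B = (16, 0)+(19, 3)]
2. M_y = 3/2  [2·M = A+B = (16, 0)+(19, 3)]
   so M = (35/2, 3/2)
3. C_x = 3  [C = 2·N−B = 2·(11, 8)−(19, 3)]
4. C_y = 13  [C = 2·N−B = 2·(11, 8)−(19, 3)]
   so C = (3, 13)

M = (35/2, 3/2)
C = (3, 13)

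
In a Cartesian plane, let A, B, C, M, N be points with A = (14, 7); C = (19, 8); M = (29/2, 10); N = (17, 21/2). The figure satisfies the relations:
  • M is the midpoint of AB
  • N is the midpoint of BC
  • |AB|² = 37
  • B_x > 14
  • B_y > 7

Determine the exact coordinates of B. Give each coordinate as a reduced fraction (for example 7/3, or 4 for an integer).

B = (15, 13)

1. B_x = 15  [B = 2·M−A = 2·(29/2, 10)−(14, 7)]
2. B_y = 13  [B = 2·M−A = 2·(29/2, 10)−(14, 7)]
   so B = (15, 13)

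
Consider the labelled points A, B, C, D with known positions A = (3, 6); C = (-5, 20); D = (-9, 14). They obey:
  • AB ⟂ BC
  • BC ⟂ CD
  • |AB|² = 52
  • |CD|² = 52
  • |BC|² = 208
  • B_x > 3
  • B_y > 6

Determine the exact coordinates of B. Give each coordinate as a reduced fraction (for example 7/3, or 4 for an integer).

1. B_x = 7  [[BC ⟂ CD ⇒ 4x+6y-100=0] ∩ [|B−(3, 6)|²=52]]
2. B_y = 12  [[BC ⟂ CD ⇒ 4x+6y-100=0] ∩ [|B−(3, 6)|²=52]]
   so B = (7, 12)

B = (7, 12)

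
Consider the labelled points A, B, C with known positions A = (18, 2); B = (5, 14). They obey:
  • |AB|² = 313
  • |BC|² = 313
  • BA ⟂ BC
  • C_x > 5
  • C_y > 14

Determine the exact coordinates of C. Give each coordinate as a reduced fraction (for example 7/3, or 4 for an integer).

1. C_x = 17  [[BA ⟂ BC ⇒ 13x-12y+103=0] ∩ [|C−(5, 14)|²=313]]
2. C_y = 27  [[BA ⟂ BC ⇒ 13x-12y+103=0] ∩ [|C−(5, 14)|²=313]]
   so C = (17, 27)

C = (17, 27)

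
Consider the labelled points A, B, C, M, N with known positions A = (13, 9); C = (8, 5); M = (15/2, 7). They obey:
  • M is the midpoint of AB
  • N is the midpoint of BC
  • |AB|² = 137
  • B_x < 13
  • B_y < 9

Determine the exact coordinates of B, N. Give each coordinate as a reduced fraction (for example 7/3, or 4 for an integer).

B = (2, 5)
N = (5, 5)

1. B_x = 2  [B = 2·M−A = 2·(15/2, 7)−(13, 9)]
2. B_y = 5  [B = 2·M−A = 2·(15/2, 7)−(13, 9)]
   so B = (2, 5)
3. N_x = 5  [2·N = B+C = (2, 5)+(8, 5)]
4. N_y = 5  [2·N = B+C = (2, 5)+(8, 5)]
   so N = (5, 5)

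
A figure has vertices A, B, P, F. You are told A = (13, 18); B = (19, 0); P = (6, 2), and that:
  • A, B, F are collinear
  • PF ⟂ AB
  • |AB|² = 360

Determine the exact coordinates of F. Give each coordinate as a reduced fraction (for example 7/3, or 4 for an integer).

1. F_x = 171/10  [[A, B, F are collinear ⇒ 18x+6y-342=0] ∩ [PF ⟂ AB ⇒ 6x-18y=0]]
2. F_y = 57/10  [[A, B, F are collinear ⇒ 18x+6y-342=0] ∩ [PF ⟂ AB ⇒ 6x-18y=0]]
   so F = (171/10, 57/10)

F = (171/10, 57/10)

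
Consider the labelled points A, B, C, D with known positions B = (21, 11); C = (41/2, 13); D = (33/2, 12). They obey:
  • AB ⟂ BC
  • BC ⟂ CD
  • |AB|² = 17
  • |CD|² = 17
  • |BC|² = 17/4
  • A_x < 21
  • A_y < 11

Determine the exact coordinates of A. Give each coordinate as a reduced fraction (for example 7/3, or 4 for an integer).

A = (17, 10)

1. A_x = 17  [[AB ⟂ BC ⇒ 1/2x-2y+23/2=0] ∩ [|A−(21, 11)|²=17]]
2. A_y = 10  [[AB ⟂ BC ⇒ 1/2x-2y+23/2=0] ∩ [|A−(21, 11)|²=17]]
   so A = (17, 10)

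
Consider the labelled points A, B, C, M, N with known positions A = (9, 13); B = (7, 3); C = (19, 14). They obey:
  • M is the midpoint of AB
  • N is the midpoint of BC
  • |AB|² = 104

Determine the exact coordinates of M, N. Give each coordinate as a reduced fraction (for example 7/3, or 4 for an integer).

M = (8, 8)
N = (13, 17/2)

1. M_x = 8  [2·M = A+B = (9, 13)+(7, 3)]
2. M_y = 8  [2·M = A+B = (9, 13)+(7, 3)]
   so M = (8, 8)
3. N_x = 13  [2·N = B+C = (7, 3)+(19, 14)]
4. N_y = 17/2  [2·N = B+C = (7, 3)+(19, 14)]
   so N = (13, 17/2)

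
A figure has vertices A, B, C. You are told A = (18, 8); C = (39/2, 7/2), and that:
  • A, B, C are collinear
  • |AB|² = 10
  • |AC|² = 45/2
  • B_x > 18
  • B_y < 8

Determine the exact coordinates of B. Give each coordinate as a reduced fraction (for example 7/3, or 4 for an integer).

1. B_x = 19  [[A, B, C are collinear ⇒ -9/2x-3/2y+93=0] ∩ [|B−(18, 8)|²=10]]
2. B_y = 5  [[A, B, C are collinear ⇒ -9/2x-3/2y+93=0] ∩ [|B−(18, 8)|²=10]]
   so B = (19, 5)

B = (19, 5)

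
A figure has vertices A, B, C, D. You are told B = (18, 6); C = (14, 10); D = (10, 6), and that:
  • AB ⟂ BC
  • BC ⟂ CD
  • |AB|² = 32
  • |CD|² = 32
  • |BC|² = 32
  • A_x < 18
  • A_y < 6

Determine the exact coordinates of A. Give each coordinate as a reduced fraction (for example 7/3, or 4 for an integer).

A = (14, 2)

1. A_x = 14  [[AB ⟂ BC ⇒ 4x-4y-48=0] ∩ [|A−(18, 6)|²=32]]
2. A_y = 2  [[AB ⟂ BC ⇒ 4x-4y-48=0] ∩ [|A−(18, 6)|²=32]]
   so A = (14, 2)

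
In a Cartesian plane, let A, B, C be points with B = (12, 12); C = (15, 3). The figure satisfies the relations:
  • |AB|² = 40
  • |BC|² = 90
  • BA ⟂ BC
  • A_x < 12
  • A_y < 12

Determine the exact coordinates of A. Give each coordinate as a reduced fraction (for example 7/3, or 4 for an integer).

1. A_x = 6  [[BA ⟂ BC ⇒ 3x-9y+72=0] ∩ [|A−(12, 12)|²=40]]
2. A_y = 10  [[BA ⟂ BC ⇒ 3x-9y+72=0] ∩ [|A−(12, 12)|²=40]]
   so A = (6, 10)

A = (6, 10)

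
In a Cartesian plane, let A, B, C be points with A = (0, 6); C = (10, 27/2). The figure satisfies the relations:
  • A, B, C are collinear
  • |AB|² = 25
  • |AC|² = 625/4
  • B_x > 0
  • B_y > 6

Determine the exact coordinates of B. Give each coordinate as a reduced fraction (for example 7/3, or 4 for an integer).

1. B_x = 4  [[A, B, C are collinear ⇒ 15/2x-10y+60=0] ∩ [|B−(0, 6)|²=25]]
2. B_y = 9  [[A, B, C are collinear ⇒ 15/2x-10y+60=0] ∩ [|B−(0, 6)|²=25]]
   so B = (4, 9)

B = (4, 9)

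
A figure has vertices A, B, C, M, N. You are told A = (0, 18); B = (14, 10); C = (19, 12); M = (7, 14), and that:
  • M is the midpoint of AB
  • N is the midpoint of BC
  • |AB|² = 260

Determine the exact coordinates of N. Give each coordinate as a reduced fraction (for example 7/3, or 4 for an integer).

1. N_x = 33/2  [2·N = B+C = (14, 10)+(19, 12)]
2. N_y = 11  [2·N = B+C = (14, 10)+(19, 12)]
   so N = (33/2, 11)

N = (33/2, 11)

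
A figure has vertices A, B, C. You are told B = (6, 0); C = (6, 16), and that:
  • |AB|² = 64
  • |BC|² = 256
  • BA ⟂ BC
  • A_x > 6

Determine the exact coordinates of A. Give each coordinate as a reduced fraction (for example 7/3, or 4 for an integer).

A = (14, 0)

1. A_x = 14  [[BA ⟂ BC ⇒ 16y=0] ∩ [|A−(6, 0)|²=64]]
2. A_y = 0  [[BA ⟂ BC ⇒ 16y=0] ∩ [|A−(6, 0)|²=64]]
   so A = (14, 0)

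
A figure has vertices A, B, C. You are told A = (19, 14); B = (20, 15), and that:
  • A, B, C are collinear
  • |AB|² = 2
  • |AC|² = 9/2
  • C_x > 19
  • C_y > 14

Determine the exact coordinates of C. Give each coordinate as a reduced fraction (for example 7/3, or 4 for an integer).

1. C_x = 41/2  [[A, B, C are collinear ⇒ -1x+1y+5=0] ∩ [|C−(19, 14)|²=9/2]]
2. C_y = 31/2  [[A, B, C are collinear ⇒ -1x+1y+5=0] ∩ [|C−(19, 14)|²=9/2]]
   so C = (41/2, 31/2)

C = (41/2, 31/2)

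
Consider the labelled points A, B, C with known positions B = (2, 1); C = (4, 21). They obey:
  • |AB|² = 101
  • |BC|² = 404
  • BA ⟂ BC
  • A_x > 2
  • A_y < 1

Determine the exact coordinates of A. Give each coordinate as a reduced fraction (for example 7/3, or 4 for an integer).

1. A_x = 12  [[BA ⟂ BC ⇒ 2x+20y-24=0] ∩ [|A−(2, 1)|²=101]]
2. A_y = 0  [[BA ⟂ BC ⇒ 2x+20y-24=0] ∩ [|A−(2, 1)|²=101]]
   so A = (12, 0)

A = (12, 0)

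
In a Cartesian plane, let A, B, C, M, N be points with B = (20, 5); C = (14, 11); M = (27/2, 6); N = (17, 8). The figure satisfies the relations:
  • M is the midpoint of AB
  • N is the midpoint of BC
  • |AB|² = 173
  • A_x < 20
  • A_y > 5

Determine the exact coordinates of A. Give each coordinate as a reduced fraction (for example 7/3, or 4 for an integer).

1. A_x = 7  [A = 2·M−B = 2·(27/2, 6)−(20, 5)]
2. A_y = 7  [A = 2·M−B = 2·(27/2, 6)−(20, 5)]
   so A = (7, 7)

A = (7, 7)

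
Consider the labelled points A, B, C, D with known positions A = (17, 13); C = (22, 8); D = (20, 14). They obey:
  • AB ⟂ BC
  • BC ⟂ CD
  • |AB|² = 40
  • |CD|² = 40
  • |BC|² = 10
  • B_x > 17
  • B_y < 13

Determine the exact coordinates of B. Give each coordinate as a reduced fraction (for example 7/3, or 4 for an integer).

1. B_x = 19  [[BC ⟂ CD ⇒ 2x-6y+4=0] ∩ [|B−(17, 13)|²=40]]
2. B_y = 7  [[BC ⟂ CD ⇒ 2x-6y+4=0] ∩ [|B−(17, 13)|²=40]]
   so B = (19, 7)

B = (19, 7)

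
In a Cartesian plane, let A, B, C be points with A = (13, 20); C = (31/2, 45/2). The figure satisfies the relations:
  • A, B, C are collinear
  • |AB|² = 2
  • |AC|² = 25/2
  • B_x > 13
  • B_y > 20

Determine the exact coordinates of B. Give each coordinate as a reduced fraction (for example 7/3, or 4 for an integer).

1. B_x = 14  [[A, B, C are collinear ⇒ 5/2x-5/2y+35/2=0] ∩ [|B−(13, 20)|²=2]]
2. B_y = 21  [[A, B, C are collinear ⇒ 5/2x-5/2y+35/2=0] ∩ [|B−(13, 20)|²=2]]
   so B = (14, 21)

B = (14, 21)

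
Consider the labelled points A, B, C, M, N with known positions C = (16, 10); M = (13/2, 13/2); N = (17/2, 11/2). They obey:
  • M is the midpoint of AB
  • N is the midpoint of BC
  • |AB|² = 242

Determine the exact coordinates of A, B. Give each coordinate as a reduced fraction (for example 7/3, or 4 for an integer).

A = (12, 12)
B = (1, 1)

1. B_x = 1  [B = 2·N−C = 2·(17/2, 11/2)−(16, 10)]
2. B_y = 1  [B = 2·N−C = 2·(17/2, 11/2)−(16, 10)]
   so B = (1, 1)
3. A_x = 12  [A = 2·M−B = 2·(13/2, 13/2)−(1, 1)]
4. A_y = 12  [A = 2·M−B = 2·(13/2, 13/2)−(1, 1)]
   so A = (12, 12)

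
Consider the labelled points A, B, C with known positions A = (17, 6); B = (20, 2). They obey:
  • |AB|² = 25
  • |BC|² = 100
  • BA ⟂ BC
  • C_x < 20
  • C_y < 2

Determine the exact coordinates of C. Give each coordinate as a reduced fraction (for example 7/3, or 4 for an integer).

C = (12, -4)

1. C_x = 12  [[BA ⟂ BC ⇒ -3x+4y+52=0] ∩ [|C−(20, 2)|²=100]]
2. C_y = -4  [[BA ⟂ BC ⇒ -3x+4y+52=0] ∩ [|C−(20, 2)|²=100]]
   so C = (12, -4)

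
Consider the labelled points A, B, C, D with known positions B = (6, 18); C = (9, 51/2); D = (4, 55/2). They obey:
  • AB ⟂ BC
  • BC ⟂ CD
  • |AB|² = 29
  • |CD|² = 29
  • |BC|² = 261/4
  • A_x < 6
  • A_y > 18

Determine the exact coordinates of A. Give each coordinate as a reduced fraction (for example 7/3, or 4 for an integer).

A = (1, 20)

1. A_x = 1  [[AB ⟂ BC ⇒ -3x-15/2y+153=0] ∩ [|A−(6, 18)|²=29]]
2. A_y = 20  [[AB ⟂ BC ⇒ -3x-15/2y+153=0] ∩ [|A−(6, 18)|²=29]]
   so A = (1, 20)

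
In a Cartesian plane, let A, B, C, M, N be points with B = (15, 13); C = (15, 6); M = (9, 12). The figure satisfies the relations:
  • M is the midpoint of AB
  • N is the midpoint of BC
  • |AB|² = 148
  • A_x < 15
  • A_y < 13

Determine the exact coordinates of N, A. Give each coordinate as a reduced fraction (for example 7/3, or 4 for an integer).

1. A_x = 3  [A = 2·M−B = 2·(9, 12)−(15, 13)]
2. A_y = 11  [A = 2·M−B = 2·(9, 12)−(15, 13)]
   so A = (3, 11)
3. N_x = 15  [2·N = B+C = (15, 13)+(15, 6)]
4. N_y = 19/2  [2·N = B+C = (15, 13)+(15, 6)]
   so N = (15, 19/2)

N = (15, 19/2)
A = (3, 11)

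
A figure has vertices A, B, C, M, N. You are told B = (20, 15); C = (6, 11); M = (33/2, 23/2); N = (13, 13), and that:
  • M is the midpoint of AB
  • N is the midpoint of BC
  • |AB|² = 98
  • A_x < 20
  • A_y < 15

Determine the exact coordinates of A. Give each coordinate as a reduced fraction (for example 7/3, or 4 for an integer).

A = (13, 8)

1. A_x = 13  [A = 2·M−B = 2·(33/2, 23/2)−(20, 15)]
2. A_y = 8  [A = 2·M−B = 2·(33/2, 23/2)−(20, 15)]
   so A = (13, 8)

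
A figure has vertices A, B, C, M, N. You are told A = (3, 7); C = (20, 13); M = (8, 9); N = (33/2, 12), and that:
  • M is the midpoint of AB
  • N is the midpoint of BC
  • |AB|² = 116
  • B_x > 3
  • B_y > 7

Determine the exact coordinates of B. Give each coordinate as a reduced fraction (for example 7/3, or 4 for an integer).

B = (13, 11)

1. B_x = 13  [B = 2·M−A = 2·(8, 9)−(3, 7)]
2. B_y = 11  [B = 2·M−A = 2·(8, 9)−(3, 7)]
   so B = (13, 11)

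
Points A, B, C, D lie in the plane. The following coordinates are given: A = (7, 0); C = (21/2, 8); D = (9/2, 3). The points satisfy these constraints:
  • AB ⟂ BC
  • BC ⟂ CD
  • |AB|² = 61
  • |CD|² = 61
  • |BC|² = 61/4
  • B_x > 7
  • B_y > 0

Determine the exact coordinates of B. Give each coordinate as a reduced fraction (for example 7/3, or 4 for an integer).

B = (13, 5)

1. B_x = 13  [[BC ⟂ CD ⇒ 6x+5y-103=0] ∩ [|B−(7, 0)|²=61]]
2. B_y = 5  [[BC ⟂ CD ⇒ 6x+5y-103=0] ∩ [|B−(7, 0)|²=61]]
   so B = (13, 5)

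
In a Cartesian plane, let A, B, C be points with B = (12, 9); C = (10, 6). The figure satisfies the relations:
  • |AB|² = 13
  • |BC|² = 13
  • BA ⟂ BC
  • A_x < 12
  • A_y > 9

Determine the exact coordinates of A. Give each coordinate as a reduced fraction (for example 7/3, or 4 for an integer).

1. A_x = 9  [[BA ⟂ BC ⇒ -2x-3y+51=0] ∩ [|A−(12, 9)|²=13]]
2. A_y = 11  [[BA ⟂ BC ⇒ -2x-3y+51=0] ∩ [|A−(12, 9)|²=13]]
   so A = (9, 11)

A = (9, 11)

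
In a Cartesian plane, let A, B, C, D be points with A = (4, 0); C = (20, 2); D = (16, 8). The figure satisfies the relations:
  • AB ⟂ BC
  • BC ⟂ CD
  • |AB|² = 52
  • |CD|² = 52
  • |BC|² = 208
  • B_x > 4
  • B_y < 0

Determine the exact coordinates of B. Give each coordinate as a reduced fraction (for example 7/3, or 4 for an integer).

B = (8, -6)

1. B_x = 8  [[BC ⟂ CD ⇒ 4x-6y-68=0] ∩ [|B−(4, 0)|²=52]]
2. B_y = -6  [[BC ⟂ CD ⇒ 4x-6y-68=0] ∩ [|B−(4, 0)|²=52]]
   so B = (8, -6)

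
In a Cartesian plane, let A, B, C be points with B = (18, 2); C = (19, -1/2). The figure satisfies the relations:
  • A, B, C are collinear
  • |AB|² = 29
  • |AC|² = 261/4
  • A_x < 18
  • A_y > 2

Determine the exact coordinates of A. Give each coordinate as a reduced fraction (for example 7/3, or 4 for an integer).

1. A_x = 16  [[A, B, C are collinear ⇒ 5/2x+1y-47=0] ∩ [|A−(18, 2)|²=29]]
2. A_y = 7  [[A, B, C are collinear ⇒ 5/2x+1y-47=0] ∩ [|A−(18, 2)|²=29]]
   so A = (16, 7)

A = (16, 7)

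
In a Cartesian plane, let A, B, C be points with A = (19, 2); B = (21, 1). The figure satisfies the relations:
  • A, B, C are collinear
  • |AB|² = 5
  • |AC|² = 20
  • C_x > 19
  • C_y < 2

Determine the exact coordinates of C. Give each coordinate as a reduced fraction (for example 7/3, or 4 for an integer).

1. C_x = 23  [[A, B, C are collinear ⇒ 1x+2y-23=0] ∩ [|C−(19, 2)|²=20]]
2. C_y = 0  [[A, B, C are collinear ⇒ 1x+2y-23=0] ∩ [|C−(19, 2)|²=20]]
   so C = (23, 0)

C = (23, 0)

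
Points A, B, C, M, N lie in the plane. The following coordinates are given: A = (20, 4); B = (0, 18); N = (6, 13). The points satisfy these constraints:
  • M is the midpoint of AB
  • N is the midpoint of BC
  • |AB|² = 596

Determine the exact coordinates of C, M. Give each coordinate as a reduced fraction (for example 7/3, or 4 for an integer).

1. M_x = 10  [2·M = A+B = (20, 4)+(0, 18)]
2. M_y = 11  [2·M = A+B = (20, 4)+(0, 18)]
   so M = (10, 11)
3. C_x = 12  [C = 2·N−B = 2·(6, 13)−(0, 18)]
4. C_y = 8  [C = 2·N−B = 2·(6, 13)−(0, 18)]
   so C = (12, 8)

C = (12, 8)
M = (10, 11)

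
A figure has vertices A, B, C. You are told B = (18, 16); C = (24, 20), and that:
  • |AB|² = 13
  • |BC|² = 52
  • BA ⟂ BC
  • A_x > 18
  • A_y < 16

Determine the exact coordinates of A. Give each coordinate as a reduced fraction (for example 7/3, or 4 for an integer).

A = (20, 13)

1. A_x = 20  [[BA ⟂ BC ⇒ 6x+4y-172=0] ∩ [|A−(18, 16)|²=13]]
2. A_y = 13  [[BA ⟂ BC ⇒ 6x+4y-172=0] ∩ [|A−(18, 16)|²=13]]
   so A = (20, 13)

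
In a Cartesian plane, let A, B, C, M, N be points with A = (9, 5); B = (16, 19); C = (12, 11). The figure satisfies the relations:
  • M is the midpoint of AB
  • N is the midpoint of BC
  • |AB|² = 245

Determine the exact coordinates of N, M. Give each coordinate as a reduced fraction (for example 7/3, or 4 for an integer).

1. M_x = 25/2  [2·M = A+B = (9, 5)+(16, 19)]
2. M_y = 12  [2·M = A+B = (9, 5)+(16, 19)]
   so M = (25/2, 12)
3. N_x = 14  [2·N = B+C = (16, 19)+(12, 11)]
4. N_y = 15  [2·N = B+C = (16, 19)+(12, 11)]
   so N = (14, 15)

N = (14, 15)
M = (25/2, 12)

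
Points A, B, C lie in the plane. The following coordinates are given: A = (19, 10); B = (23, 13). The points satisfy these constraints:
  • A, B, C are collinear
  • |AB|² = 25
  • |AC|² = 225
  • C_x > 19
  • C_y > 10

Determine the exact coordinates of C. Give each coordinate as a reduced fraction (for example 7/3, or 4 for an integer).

1. C_x = 31  [[A, B, C are collinear ⇒ -3x+4y+17=0] ∩ [|C−(19, 10)|²=225]]
2. C_y = 19  [[A, B, C are collinear ⇒ -3x+4y+17=0] ∩ [|C−(19, 10)|²=225]]
   so C = (31, 19)

C = (31, 19)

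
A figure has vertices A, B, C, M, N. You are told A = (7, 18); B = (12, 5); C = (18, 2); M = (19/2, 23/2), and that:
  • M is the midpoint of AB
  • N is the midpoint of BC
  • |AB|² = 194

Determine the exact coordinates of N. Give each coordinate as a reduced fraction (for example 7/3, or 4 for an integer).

N = (15, 7/2)

1. N_x = 15  [2·N = B+C = (12, 5)+(18, 2)]
2. N_y = 7/2  [2·N = B+C = (12, 5)+(18, 2)]
   so N = (15, 7/2)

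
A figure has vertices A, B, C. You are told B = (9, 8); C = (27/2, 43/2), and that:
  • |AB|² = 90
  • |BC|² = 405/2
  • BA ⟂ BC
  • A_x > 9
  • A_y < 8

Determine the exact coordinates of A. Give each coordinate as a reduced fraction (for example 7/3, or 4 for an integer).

A = (18, 5)

1. A_x = 18  [[BA ⟂ BC ⇒ 9/2x+27/2y-297/2=0] ∩ [|A−(9, 8)|²=90]]
2. A_y = 5  [[BA ⟂ BC ⇒ 9/2x+27/2y-297/2=0] ∩ [|A−(9, 8)|²=90]]
   so A = (18, 5)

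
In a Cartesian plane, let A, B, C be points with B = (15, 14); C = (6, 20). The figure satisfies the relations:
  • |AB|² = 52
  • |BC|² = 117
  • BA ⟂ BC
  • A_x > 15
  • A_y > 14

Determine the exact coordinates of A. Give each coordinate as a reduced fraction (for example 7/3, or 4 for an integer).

1. A_x = 19  [[BA ⟂ BC ⇒ -9x+6y+51=0] ∩ [|A−(15, 14)|²=52]]
2. A_y = 20  [[BA ⟂ BC ⇒ -9x+6y+51=0] ∩ [|A−(15, 14)|²=52]]
   so A = (19, 20)

A = (19, 20)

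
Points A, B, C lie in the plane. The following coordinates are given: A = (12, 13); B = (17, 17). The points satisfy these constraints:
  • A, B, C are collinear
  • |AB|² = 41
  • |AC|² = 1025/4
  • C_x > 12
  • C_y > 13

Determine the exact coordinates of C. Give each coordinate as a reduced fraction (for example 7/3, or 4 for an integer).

C = (49/2, 23)

1. C_x = 49/2  [[A, B, C are collinear ⇒ -4x+5y-17=0] ∩ [|C−(12, 13)|²=1025/4]]
2. C_y = 23  [[A, B, C are collinear ⇒ -4x+5y-17=0] ∩ [|C−(12, 13)|²=1025/4]]
   so C = (49/2, 23)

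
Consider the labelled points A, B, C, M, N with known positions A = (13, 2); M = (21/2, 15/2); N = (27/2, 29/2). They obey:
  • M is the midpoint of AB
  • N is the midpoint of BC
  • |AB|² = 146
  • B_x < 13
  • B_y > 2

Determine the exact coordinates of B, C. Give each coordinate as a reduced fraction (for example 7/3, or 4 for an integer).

B = (8, 13)
C = (19, 16)

1. B_x = 8  [B = 2·M−A = 2·(21/2, 15/2)−(13, 2)]
2. B_y = 13  [B = 2·M−A = 2·(21/2, 15/2)−(13, 2)]
   so B = (8, 13)
3. C_x = 19  [C = 2·N−B = 2·(27/2, 29/2)−(8, 13)]
4. C_y = 16  [C = 2·N−B = 2·(27/2, 29/2)−(8, 13)]
   so C = (19, 16)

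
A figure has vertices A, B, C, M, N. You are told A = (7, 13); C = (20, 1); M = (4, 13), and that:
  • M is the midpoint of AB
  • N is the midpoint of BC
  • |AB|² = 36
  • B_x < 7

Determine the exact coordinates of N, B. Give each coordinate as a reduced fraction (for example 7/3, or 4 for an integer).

N = (21/2, 7)
B = (1, 13)

1. B_x = 1  [B = 2·M−A = 2·(4, 13)−(7, 13)]
2. B_y = 13  [B = 2·M−A = 2·(4, 13)−(7, 13)]
   so B = (1, 13)
3. N_x = 21/2  [2·N = B+C = (1, 13)+(20, 1)]
4. N_y = 7  [2·N = B+C = (1, 13)+(20, 1)]
   so N = (21/2, 7)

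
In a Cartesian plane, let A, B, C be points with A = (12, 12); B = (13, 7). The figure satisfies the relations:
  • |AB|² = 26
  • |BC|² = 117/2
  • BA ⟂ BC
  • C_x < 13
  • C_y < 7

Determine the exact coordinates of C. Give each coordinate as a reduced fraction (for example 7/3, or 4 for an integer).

1. C_x = 11/2  [[BA ⟂ BC ⇒ -1x+5y-22=0] ∩ [|C−(13, 7)|²=117/2]]
2. C_y = 11/2  [[BA ⟂ BC ⇒ -1x+5y-22=0] ∩ [|C−(13, 7)|²=117/2]]
   so C = (11/2, 11/2)

C = (11/2, 11/2)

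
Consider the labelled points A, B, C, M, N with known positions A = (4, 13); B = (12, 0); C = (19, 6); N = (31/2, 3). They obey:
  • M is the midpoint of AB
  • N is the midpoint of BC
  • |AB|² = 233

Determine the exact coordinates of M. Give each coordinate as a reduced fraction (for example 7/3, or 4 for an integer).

1. M_x = 8  [2·M = A+B = (4, 13)+(12, 0)]
2. M_y = 13/2  [2·M = A+B = (4, 13)+(12, 0)]
   so M = (8, 13/2)

M = (8, 13/2)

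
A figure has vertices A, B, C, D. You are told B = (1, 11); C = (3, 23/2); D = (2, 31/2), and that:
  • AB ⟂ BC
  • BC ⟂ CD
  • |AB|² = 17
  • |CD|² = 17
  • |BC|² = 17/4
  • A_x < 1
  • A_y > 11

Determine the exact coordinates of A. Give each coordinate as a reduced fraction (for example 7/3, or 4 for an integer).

1. A_x = 0  [[AB ⟂ BC ⇒ -2x-1/2y+15/2=0] ∩ [|A−(1, 11)|²=17]]
2. A_y = 15  [[AB ⟂ BC ⇒ -2x-1/2y+15/2=0] ∩ [|A−(1, 11)|²=17]]
   so A = (0, 15)

A = (0, 15)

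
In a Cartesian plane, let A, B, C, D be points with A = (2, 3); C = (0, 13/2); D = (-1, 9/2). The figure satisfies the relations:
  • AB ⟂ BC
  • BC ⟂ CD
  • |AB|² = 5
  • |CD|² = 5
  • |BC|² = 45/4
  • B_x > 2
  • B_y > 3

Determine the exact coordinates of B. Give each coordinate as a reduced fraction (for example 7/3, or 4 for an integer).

1. B_x = 3  [[BC ⟂ CD ⇒ 1x+2y-13=0] ∩ [|B−(2, 3)|²=5]]
2. B_y = 5  [[BC ⟂ CD ⇒ 1x+2y-13=0] ∩ [|B−(2, 3)|²=5]]
   so B = (3, 5)

B = (3, 5)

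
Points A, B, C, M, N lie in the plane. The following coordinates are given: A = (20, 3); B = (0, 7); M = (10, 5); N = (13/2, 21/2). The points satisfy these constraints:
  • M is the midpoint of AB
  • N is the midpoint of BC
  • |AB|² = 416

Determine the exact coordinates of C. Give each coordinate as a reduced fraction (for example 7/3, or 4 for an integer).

C = (13, 14)

1. C_x = 13  [C = 2·N−B = 2·(13/2, 21/2)−(0, 7)]
2. C_y = 14  [C = 2·N−B = 2·(13/2, 21/2)−(0, 7)]
   so C = (13, 14)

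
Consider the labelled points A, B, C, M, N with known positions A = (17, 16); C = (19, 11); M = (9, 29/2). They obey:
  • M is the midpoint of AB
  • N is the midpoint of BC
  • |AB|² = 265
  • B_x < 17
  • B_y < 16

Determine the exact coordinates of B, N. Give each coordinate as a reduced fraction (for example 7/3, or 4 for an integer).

B = (1, 13)
N = (10, 12)

1. B_x = 1  [B = 2·M−A = 2·(9, 29/2)−(17, 16)]
2. B_y = 13  [B = 2·M−A = 2·(9, 29/2)−(17, 16)]
   so B = (1, 13)
3. N_x = 10  [2·N = B+C = (1, 13)+(19, 11)]
4. N_y = 12  [2·N = B+C = (1, 13)+(19, 11)]
   so N = (10, 12)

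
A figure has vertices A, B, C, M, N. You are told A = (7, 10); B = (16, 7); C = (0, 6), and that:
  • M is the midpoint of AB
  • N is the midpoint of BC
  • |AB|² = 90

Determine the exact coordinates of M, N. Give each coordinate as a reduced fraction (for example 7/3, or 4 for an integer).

1. M_x = 23/2  [2·M = A+B = (7, 10)+(16, 7)]
2. M_y = 17/2  [2·M = A+B = (7, 10)+(16, 7)]
   so M = (23/2, 17/2)
3. N_x = 8  [2·N = B+C = (16, 7)+(0, 6)]
4. N_y = 13/2  [2·N = B+C = (16, 7)+(0, 6)]
   so N = (8, 13/2)

M = (23/2, 17/2)
N = (8, 13/2)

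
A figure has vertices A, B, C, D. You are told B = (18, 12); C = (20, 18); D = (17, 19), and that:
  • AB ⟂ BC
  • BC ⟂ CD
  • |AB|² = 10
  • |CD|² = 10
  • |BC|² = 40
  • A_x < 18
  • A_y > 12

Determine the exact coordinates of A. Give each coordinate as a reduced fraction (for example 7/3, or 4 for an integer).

1. A_x = 15  [[AB ⟂ BC ⇒ -2x-6y+108=0] ∩ [|A−(18, 12)|²=10]]
2. A_y = 13  [[AB ⟂ BC ⇒ -2x-6y+108=0] ∩ [|A−(18, 12)|²=10]]
   so A = (15, 13)

A = (15, 13)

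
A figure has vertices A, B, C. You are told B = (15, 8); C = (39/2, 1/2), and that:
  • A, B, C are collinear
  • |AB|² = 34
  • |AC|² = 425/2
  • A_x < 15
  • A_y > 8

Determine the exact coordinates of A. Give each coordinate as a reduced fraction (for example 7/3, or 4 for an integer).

A = (12, 13)

1. A_x = 12  [[A, B, C are collinear ⇒ 15/2x+9/2y-297/2=0] ∩ [|A−(15, 8)|²=34]]
2. A_y = 13  [[A, B, C are collinear ⇒ 15/2x+9/2y-297/2=0] ∩ [|A−(15, 8)|²=34]]
   so A = (12, 13)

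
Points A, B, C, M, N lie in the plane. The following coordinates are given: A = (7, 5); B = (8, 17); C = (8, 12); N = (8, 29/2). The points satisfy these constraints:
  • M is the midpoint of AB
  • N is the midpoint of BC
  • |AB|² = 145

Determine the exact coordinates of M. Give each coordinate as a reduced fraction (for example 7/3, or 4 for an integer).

1. M_x = 15/2  [2·M = A+B = (7, 5)+(8, 17)]
2. M_y = 11  [2·M = A+B = (7, 5)+(8, 17)]
   so M = (15/2, 11)

M = (15/2, 11)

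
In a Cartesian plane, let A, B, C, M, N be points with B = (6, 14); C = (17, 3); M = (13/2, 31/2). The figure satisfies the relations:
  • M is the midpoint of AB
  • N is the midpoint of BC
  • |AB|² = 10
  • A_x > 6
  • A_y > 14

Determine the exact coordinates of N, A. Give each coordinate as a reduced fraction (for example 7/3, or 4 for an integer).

N = (23/2, 17/2)
A = (7, 17)

1. A_x = 7  [A = 2·M−B = 2·(13/2, 31/2)−(6, 14)]
2. A_y = 17  [A = 2·M−B = 2·(13/2, 31/2)−(6, 14)]
   so A = (7, 17)
3. N_x = 23/2  [2·N = B+C = (6, 14)+(17, 3)]
4. N_y = 17/2  [2·N = B+C = (6, 14)+(17, 3)]
   so N = (23/2, 17/2)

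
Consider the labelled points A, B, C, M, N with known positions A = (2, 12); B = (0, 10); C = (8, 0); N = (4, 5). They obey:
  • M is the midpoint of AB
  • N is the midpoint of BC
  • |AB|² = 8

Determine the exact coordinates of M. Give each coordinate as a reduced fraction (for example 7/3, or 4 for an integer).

1. M_x = 1  [2·M = A+B = (2, 12)+(0, 10)]
2. M_y = 11  [2·M = A+B = (2, 12)+(0, 10)]
   so M = (1, 11)

M = (1, 11)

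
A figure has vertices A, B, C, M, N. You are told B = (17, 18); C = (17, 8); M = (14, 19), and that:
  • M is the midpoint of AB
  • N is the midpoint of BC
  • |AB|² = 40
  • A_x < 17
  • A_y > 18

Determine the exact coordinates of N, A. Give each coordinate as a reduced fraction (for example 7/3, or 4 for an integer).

1. A_x = 11  [A = 2·M−B = 2·(14, 19)−(17, 18)]
2. A_y = 20  [A = 2·M−B = 2·(14, 19)−(17, 18)]
   so A = (11, 20)
3. N_x = 17  [2·N = B+C = (17, 18)+(17, 8)]
4. N_y = 13  [2·N = B+C = (17, 18)+(17, 8)]
   so N = (17, 13)

N = (17, 13)
A = (11, 20)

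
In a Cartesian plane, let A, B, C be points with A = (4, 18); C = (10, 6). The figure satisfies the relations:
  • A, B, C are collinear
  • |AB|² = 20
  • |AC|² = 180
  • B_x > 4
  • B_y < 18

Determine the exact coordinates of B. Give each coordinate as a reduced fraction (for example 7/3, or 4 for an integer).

B = (6, 14)

1. B_x = 6  [[A, B, C are collinear ⇒ -12x-6y+156=0] ∩ [|B−(4, 18)|²=20]]
2. B_y = 14  [[A, B, C are collinear ⇒ -12x-6y+156=0] ∩ [|B−(4, 18)|²=20]]
   so B = (6, 14)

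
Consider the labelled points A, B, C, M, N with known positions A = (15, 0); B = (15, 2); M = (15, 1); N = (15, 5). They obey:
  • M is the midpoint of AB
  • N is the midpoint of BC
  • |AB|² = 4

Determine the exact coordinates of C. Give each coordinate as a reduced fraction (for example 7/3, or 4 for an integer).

C = (15, 8)

1. C_x = 15  [C = 2·N−B = 2·(15, 5)−(15, 2)]
2. C_y = 8  [C = 2·N−B = 2·(15, 5)−(15, 2)]
   so C = (15, 8)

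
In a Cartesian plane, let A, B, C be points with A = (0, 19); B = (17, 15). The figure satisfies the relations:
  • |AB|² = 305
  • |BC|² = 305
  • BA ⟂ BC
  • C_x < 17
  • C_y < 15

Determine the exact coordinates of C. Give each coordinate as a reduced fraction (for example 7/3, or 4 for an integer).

1. C_x = 13  [[BA ⟂ BC ⇒ -17x+4y+229=0] ∩ [|C−(17, 15)|²=305]]
2. C_y = -2  [[BA ⟂ BC ⇒ -17x+4y+229=0] ∩ [|C−(17, 15)|²=305]]
   so C = (13, -2)

C = (13, -2)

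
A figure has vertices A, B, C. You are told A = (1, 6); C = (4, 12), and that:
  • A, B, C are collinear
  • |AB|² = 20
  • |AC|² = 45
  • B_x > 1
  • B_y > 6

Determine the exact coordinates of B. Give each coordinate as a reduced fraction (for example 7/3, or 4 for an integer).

B = (3, 10)

1. B_x = 3  [[A, B, C are collinear ⇒ 6x-3y+12=0] ∩ [|B−(1, 6)|²=20]]
2. B_y = 10  [[A, B, C are collinear ⇒ 6x-3y+12=0] ∩ [|B−(1, 6)|²=20]]
   so B = (3, 10)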